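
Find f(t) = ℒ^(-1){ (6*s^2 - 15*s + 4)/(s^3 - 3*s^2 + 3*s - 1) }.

Factor the denominator: s^3 - 3*s^2 + 3*s - 1 = (s - 1)^3.
Partial fraction decomposition gives [6/(s - 1)] + [-3/(s - 1)^2] + [-5/(s - 1)^3].
Invert each term: 6/(s - 1) ↔ 6e^(t); -3/(s - 1)^2 ↔ -3t·e^(t); -5/(s - 1)^3 ↔ (-5/2)t^2·e^(t).

f(t) = -5*t^2*exp(t)/2 - 3*t*exp(t) + 6*exp(t)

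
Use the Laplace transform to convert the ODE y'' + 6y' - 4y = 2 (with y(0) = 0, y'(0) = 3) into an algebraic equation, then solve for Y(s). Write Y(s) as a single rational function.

Apply the Laplace transform to the equation.
The derivative rules (L{y''} = s^2 Y - s·y(0) - y'(0) and L{y'} = sY - y(0), with y(0) = 0, y'(0) = 3) turn the left side into (s^2 + 6*s - 4)Y - (3).
The right side is L{2} = 2/s.
So (s^2 + 6*s - 4)Y = 2/s + (3).
Solve for Y(s) and write it as one ratio of polynomials.

Y(s) = (3*s + 2)/(s^3 + 6*s^2 - 4*s)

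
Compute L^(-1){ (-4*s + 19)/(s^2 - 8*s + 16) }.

Factor the denominator: s^2 - 8*s + 16 = (s - 4)^2.
Partial fraction decomposition gives [-4/(s - 4)] + [3/(s - 4)^2].
Invert each term: -4/(s - 4) ↔ -4e^(4t); 3/(s - 4)^2 ↔ 3t·e^(4t).

3*t*exp(4*t) - 4*exp(4*t)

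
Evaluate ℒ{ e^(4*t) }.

L{e^(4t)} = 1/(s - 4).

1/(s - 4)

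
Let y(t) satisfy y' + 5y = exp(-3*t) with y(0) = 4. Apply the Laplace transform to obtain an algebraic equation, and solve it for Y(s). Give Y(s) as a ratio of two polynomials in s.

Y(s) = (4*s + 13)/(s^2 + 8*s + 15)

Take the Laplace transform of both sides.
The derivative rules (L{y'} = sY - y(0) = sY - 4) turn the left side into (s + 5)Y - (4).
The right side is L{exp(-3*t)} = 1/(s + 3).
So (s + 5)Y = 1/(s + 3) + (4).
Divide through and combine into a single rational function.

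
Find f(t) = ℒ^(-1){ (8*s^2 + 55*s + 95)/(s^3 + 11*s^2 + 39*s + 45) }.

f(t) = t*exp(-3*t) + 3*exp(-3*t) + 5*exp(-5*t)

Factor the denominator: s^3 + 11*s^2 + 39*s + 45 = (s + 3)^2*(s + 5).
Partial fraction decomposition gives [3/(s + 3)] + [(s + 3)^(-2)] + [5/(s + 5)].
Invert each term: 3/(s + 3) ↔ 3e^(-3t); 1/(s + 3)^2 ↔ t·e^(-3t); 5/(s + 5) ↔ 5e^(-5t).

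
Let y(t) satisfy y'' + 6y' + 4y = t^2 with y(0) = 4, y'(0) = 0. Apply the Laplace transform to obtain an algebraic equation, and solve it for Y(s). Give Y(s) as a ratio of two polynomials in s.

Transform both sides with L{·}.
Using L{y''} = s^2 Y - s·y(0) - y'(0) and L{y'} = sY - y(0), with y(0) = 4, y'(0) = 0, the left side becomes (s^2 + 6*s + 4)Y - (4*s + 24).
The right side is L{t^2} = 2/s^3.
So (s^2 + 6*s + 4)Y = 2/s^3 + (4*s + 24).
Solve for Y(s) and write it as one ratio of polynomials.

Y(s) = (4*s^4 + 24*s^3 + 2)/(s^5 + 6*s^4 + 4*s^3)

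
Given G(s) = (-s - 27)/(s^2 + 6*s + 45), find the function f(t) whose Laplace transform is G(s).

Complete the square in the denominator: s^2 + 6*s + 45 = (s + 3)^2 + 6^2.
Split the numerator to match: -s - 27 = -1·(s + 3) - 4·6.
Invert each term: -1·(s + 3)/((s + 3)^2 + 36) ↔ -e^(-3t)cos(6t); -4·6/((s + 3)^2 + 36) ↔ -4e^(-3t)sin(6t).

f(t) = -4*exp(-3*t)*sin(6*t) - exp(-3*t)*cos(6*t)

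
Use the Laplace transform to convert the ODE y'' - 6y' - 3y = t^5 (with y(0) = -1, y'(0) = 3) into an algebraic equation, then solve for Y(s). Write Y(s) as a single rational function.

Take the Laplace transform of both sides.
With L{y''} = s^2 Y - s·y(0) - y'(0) and L{y'} = sY - y(0), with y(0) = -1, y'(0) = 3: the LHS transforms to (s^2 - 6*s - 3)Y - (-s + 9).
The right side is L{t^5} = 120/s^6.
So (s^2 - 6*s - 3)Y = 120/s^6 + (-s + 9).
Isolate Y and clear denominators.

Y(s) = (-s^7 + 9*s^6 + 120)/(s^8 - 6*s^7 - 3*s^6)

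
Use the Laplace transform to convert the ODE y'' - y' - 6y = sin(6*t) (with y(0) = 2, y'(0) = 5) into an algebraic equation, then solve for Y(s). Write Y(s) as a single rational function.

Apply the Laplace transform to the equation.
With L{y''} = s^2 Y - s·y(0) - y'(0) and L{y'} = sY - y(0), with y(0) = 2, y'(0) = 5: the LHS transforms to (s^2 - s - 6)Y - (2*s + 3).
The right side is L{sin(6*t)} = 6/(s^2 + 36).
So (s^2 - s - 6)Y = 6/(s^2 + 36) + (2*s + 3).
Divide through and combine into a single rational function.

Y(s) = (2*s^3 + 3*s^2 + 72*s + 114)/(s^4 - s^3 + 30*s^2 - 36*s - 216)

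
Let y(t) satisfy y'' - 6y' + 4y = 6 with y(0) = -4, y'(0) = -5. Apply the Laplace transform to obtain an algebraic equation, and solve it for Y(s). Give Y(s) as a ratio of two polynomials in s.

Take the Laplace transform of both sides.
Using L{y''} = s^2 Y - s·y(0) - y'(0) and L{y'} = sY - y(0), with y(0) = -4, y'(0) = -5, the left side becomes (s^2 - 6*s + 4)Y - (-4*s + 19).
The right side is L{6} = 6/s.
So (s^2 - 6*s + 4)Y = 6/s + (-4*s + 19).
Isolate Y and clear denominators.

Y(s) = (-4*s^2 + 19*s + 6)/(s^3 - 6*s^2 + 4*s)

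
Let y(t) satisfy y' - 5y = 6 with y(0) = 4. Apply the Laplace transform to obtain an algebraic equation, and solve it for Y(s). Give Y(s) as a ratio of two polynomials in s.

Take the Laplace transform of both sides.
The derivative rules (L{y'} = sY - y(0) = sY - 4) turn the left side into (s - 5)Y - (4).
The right side is L{6} = 6/s.
So (s - 5)Y = 6/s + (4).
Isolate Y and clear denominators.

Y(s) = (4*s + 6)/(s^2 - 5*s)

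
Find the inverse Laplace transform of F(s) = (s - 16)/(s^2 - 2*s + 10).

-5*exp(t)*sin(3*t) + exp(t)*cos(3*t)

Complete the square in the denominator: s^2 - 2*s + 10 = (s - 1)^2 + 3^2.
Split the numerator to match: s - 16 = 1·(s - 1) - 5·3.
Invert each term: 1·(s - 1)/((s - 1)^2 + 9) ↔ e^(t)cos(3t); -5·3/((s - 1)^2 + 9) ↔ -5e^(t)sin(3t).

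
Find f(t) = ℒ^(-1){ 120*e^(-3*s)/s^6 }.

f(t) = Heaviside(t - 3)*((t - 3)^5)

The factor e^(-3s) signals a time shift by c = 3 (second shifting theorem).
L{t^5} = 5!/s^6 = 120/s^6, so L^-1{120/s^6} = t^5.
Hence the inverse is u(t - 3) times that function evaluated at t - 3.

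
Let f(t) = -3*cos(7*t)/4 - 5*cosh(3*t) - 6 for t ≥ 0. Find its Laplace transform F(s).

F(s) = -3*s/(4*(s^2 + 49)) - 5*s/(s^2 - 9) - 6/s

Apply the Laplace transform termwise.
(-5)·[L{cosh(3t)} = s/(s^2 - 9)]; (-3/4)·[L{cos(7t)} = s/(s^2 + 49)]; L{-6} = -6/s.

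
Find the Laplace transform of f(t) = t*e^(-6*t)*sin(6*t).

12*(s + 6)/(s^2 + 12*s + 72)^2

L{sin(6t)} = 6/(s^2 + 36).
Multiplying by e^(-6t) shifts s → s + 6, so L{e^(-6*t)*sin(6*t)} = 6/((s + 6)^2 + 36).
Then apply L{t·g(t)} = -d/ds[G(s)] with G(s) = 6/((s + 6)^2 + 36):
differentiating 1 time and applying the sign gives 12*(s + 6)/(s^2 + 12*s + 72)^2.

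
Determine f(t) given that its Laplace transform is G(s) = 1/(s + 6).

Since L{e^(-6t)} = 1/(s + 6), the inverse is e^(-6*t).

f(t) = exp(-6*t)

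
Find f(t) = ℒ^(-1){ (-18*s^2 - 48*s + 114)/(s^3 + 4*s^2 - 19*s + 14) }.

Factor the denominator: s^3 + 4*s^2 - 19*s + 14 = (s - 2)*(s - 1)*(s + 7).
Partial fraction decomposition gives [-6/(s + 7)] + [-6/(s - 2)] + [-6/(s - 1)].
Invert each term: -6/(s + 7) ↔ -6e^(-7t); -6/(s - 2) ↔ -6e^(2t); -6/(s - 1) ↔ -6e^(t).

f(t) = -6*exp(2*t) - 6*exp(t) - 6*exp(-7*t)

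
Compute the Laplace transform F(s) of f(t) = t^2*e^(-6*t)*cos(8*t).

L{cos(8t)} = s/(s^2 + 64).
Multiplying by e^(-6t) shifts s → s + 6, so L{e^(-6*t)*cos(8*t)} = (s + 6)/((s + 6)^2 + 64).
Then apply L{t^2·g(t)} = (-1)^2 d^2/ds^2[G(s)] with G(s) = (s + 6)/((s + 6)^2 + 64):
differentiating 2 times and applying the sign gives 2*(s + 6)*(s^2 + 12*s - 156)/(s^2 + 12*s + 100)^3.

F(s) = 2*(s + 6)*(s^2 + 12*s - 156)/(s^2 + 12*s + 100)^3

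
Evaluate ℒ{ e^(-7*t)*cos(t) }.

(s + 7)/((s + 7)^2 + 1)

L{cos(t)} = s/(s^2 + 1).
By the first shifting theorem, multiplying by e^(-7t) replaces s with s + 7.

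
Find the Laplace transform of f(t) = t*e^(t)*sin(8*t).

16*(s - 1)/(s^2 - 2*s + 65)^2

L{sin(8t)} = 8/(s^2 + 64).
Multiplying by e^(t) shifts s → s - 1, so L{e^(t)*sin(8*t)} = 8/((s - 1)^2 + 64).
Then apply L{t·g(t)} = -d/ds[G(s)] with G(s) = 8/((s - 1)^2 + 64):
differentiating 1 time and applying the sign gives 16*(s - 1)/(s^2 - 2*s + 65)^2.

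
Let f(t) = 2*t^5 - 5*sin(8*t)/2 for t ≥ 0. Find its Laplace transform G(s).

By linearity of the Laplace transform, transform each term separately.
(-5/2)·[L{sin(8t)} = 8/(s^2 + 64)]; (2)·[L{t^5} = 5!/s^6 = 120/s^6].

G(s) = -20/(s^2 + 64) + 240/s^6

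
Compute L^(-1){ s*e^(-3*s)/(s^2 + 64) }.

The factor e^(-3s) signals a time shift by c = 3 (second shifting theorem).
L{cos(8t)} = s/(s^2 + 64), so L^-1{s/(s^2 + 64)} = cos(8*t).
Hence the inverse is u(t - 3) times that function evaluated at t - 3.

Heaviside(t - 3)*(cos(8*t - 24))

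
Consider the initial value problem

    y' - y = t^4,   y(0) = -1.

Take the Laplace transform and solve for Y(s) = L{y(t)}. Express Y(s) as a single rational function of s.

Y(s) = (-s^5 + 24)/(s^6 - s^5)

Take the Laplace transform of both sides.
Using L{y'} = sY - y(0) = sY - (-1), the left side becomes (s - 1)Y - (-1).
The right side is L{t^4} = 24/s^5.
So (s - 1)Y = 24/s^5 + (-1).
Isolate Y and clear denominators.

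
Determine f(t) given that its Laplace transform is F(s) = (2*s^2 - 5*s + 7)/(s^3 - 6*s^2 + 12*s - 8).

Factor the denominator: s^3 - 6*s^2 + 12*s - 8 = (s - 2)^3.
Partial fraction decomposition gives [2/(s - 2)] + [3/(s - 2)^2] + [5/(s - 2)^3].
Invert each term: 2/(s - 2) ↔ 2e^(2t); 3/(s - 2)^2 ↔ 3t·e^(2t); 5/(s - 2)^3 ↔ (5/2)t^2·e^(2t).

f(t) = 5*t^2*exp(2*t)/2 + 3*t*exp(2*t) + 2*exp(2*t)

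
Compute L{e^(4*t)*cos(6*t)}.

L{cos(6t)} = s/(s^2 + 36).
By the first shifting theorem, multiplying by e^(4t) replaces s with s - 4.

(s - 4)/((s - 4)^2 + 36)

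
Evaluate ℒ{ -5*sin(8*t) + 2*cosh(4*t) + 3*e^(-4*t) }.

By linearity of the Laplace transform, transform each term separately.
(2)·[L{cosh(4t)} = s/(s^2 - 16)]; (-5)·[L{sin(8t)} = 8/(s^2 + 64)]; (3)·[L{e^(-4t)} = 1/(s + 4)].

2*s/(s^2 - 16) - 40/(s^2 + 64) + 3/(s + 4)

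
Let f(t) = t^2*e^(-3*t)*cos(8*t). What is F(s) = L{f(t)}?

F(s) = 2*(s + 3)*(s^2 + 6*s - 183)/(s^2 + 6*s + 73)^3

L{cos(8t)} = s/(s^2 + 64).
Multiplying by e^(-3t) shifts s → s + 3, so L{e^(-3*t)*cos(8*t)} = (s + 3)/((s + 3)^2 + 64).
Then apply L{t^2·g(t)} = (-1)^2 d^2/ds^2[G(s)] with G(s) = (s + 3)/((s + 3)^2 + 64):
differentiating 2 times and applying the sign gives 2*(s + 3)*(s^2 + 6*s - 183)/(s^2 + 6*s + 73)^3.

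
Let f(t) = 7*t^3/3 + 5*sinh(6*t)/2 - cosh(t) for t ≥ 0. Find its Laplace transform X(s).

Apply the Laplace transform termwise.
(-1)·[L{cosh(t)} = s/(s^2 - 1)]; (7/3)·[L{t^3} = 3!/s^4 = 6/s^4]; (5/2)·[L{sinh(6t)} = 6/(s^2 - 36)].

X(s) = -s/(s^2 - 1) + 15/(s^2 - 36) + 14/s^4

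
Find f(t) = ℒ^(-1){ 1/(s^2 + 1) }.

f(t) = sin(t)

Since L{sin(t)} = 1/(s^2 + 1), the inverse is sin(t).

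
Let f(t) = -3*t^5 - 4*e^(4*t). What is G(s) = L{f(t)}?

The transform is linear, so treat each term independently.
(-3)·[L{t^5} = 5!/s^6 = 120/s^6]; (-4)·[L{e^(4t)} = 1/(s - 4)].

G(s) = -4/(s - 4) - 360/s^6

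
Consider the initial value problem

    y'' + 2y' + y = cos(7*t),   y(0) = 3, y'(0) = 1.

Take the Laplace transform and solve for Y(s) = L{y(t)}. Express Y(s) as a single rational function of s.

Apply the Laplace transform to the equation.
Using L{y''} = s^2 Y - s·y(0) - y'(0) and L{y'} = sY - y(0), with y(0) = 3, y'(0) = 1, the left side becomes (s^2 + 2*s + 1)Y - (3*s + 7).
The right side is L{cos(7*t)} = s/(s^2 + 49).
So (s^2 + 2*s + 1)Y = s/(s^2 + 49) + (3*s + 7).
Divide through and combine into a single rational function.

Y(s) = (3*s^3 + 7*s^2 + 148*s + 343)/(s^4 + 2*s^3 + 50*s^2 + 98*s + 49)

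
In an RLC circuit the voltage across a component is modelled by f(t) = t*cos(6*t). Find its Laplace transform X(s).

X(s) = (s - 6)*(s + 6)/(s^2 + 36)^2

L{cos(6t)} = s/(s^2 + 36).
Then apply L{t·g(t)} = -d/ds[G(s)] with G(s) = s/(s^2 + 36):
differentiating 1 time and applying the sign gives (s - 6)*(s + 6)/(s^2 + 36)^2.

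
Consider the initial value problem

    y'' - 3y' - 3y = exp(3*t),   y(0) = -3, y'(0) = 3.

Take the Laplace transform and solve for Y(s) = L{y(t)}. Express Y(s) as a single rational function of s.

Y(s) = (-3*s^2 + 21*s - 35)/(s^3 - 6*s^2 + 6*s + 9)

Take the Laplace transform of both sides.
The derivative rules (L{y''} = s^2 Y - s·y(0) - y'(0) and L{y'} = sY - y(0), with y(0) = -3, y'(0) = 3) turn the left side into (s^2 - 3*s - 3)Y - (-3*s + 12).
The right side is L{exp(3*t)} = 1/(s - 3).
So (s^2 - 3*s - 3)Y = 1/(s - 3) + (-3*s + 12).
Divide through and combine into a single rational function.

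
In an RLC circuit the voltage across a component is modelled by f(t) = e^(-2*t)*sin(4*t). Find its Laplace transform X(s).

X(s) = 4/((s + 2)^2 + 16)

L{sin(4t)} = 4/(s^2 + 16).
By the first shifting theorem, multiplying by e^(-2t) replaces s with s + 2.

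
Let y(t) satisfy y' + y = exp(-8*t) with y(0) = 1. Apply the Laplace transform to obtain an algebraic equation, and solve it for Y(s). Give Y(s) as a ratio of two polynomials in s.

Y(s) = (s + 9)/(s^2 + 9*s + 8)

Transform both sides with L{·}.
Using L{y'} = sY - y(0) = sY - 1, the left side becomes (s + 1)Y - (1).
The right side is L{exp(-8*t)} = 1/(s + 8).
So (s + 1)Y = 1/(s + 8) + (1).
Solve for Y(s) and write it as one ratio of polynomials.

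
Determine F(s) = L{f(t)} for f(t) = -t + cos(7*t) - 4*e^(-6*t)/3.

F(s) = s/(s^2 + 49) - 4/(3*(s + 6)) - 1/s^2

The transform is linear, so treat each term independently.
L{cos(7t)} = s/(s^2 + 49); (-1)·[L{t} = 1!/s^2 = 1/s^2]; (-4/3)·[L{e^(-6t)} = 1/(s + 6)].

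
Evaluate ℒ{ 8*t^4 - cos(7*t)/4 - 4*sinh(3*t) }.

Apply the Laplace transform termwise.
(-4)·[L{sinh(3t)} = 3/(s^2 - 9)]; (8)·[L{t^4} = 4!/s^5 = 24/s^5]; (-1/4)·[L{cos(7t)} = s/(s^2 + 49)].

-s/(4*(s^2 + 49)) - 12/(s^2 - 9) + 192/s^5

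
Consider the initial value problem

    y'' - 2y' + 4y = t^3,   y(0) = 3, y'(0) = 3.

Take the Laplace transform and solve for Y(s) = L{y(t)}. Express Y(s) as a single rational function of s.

Y(s) = (3*s^5 - 3*s^4 + 6)/(s^6 - 2*s^5 + 4*s^4)

Transform both sides with L{·}.
With L{y''} = s^2 Y - s·y(0) - y'(0) and L{y'} = sY - y(0), with y(0) = 3, y'(0) = 3: the LHS transforms to (s^2 - 2*s + 4)Y - (3*s - 3).
The right side is L{t^3} = 6/s^4.
So (s^2 - 2*s + 4)Y = 6/s^4 + (3*s - 3).
Isolate Y and clear denominators.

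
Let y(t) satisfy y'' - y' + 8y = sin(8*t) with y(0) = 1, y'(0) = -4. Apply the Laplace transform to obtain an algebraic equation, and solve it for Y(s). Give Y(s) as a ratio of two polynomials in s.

Y(s) = (s^3 - 5*s^2 + 64*s - 312)/(s^4 - s^3 + 72*s^2 - 64*s + 512)

Apply the Laplace transform to the equation.
With L{y''} = s^2 Y - s·y(0) - y'(0) and L{y'} = sY - y(0), with y(0) = 1, y'(0) = -4: the LHS transforms to (s^2 - s + 8)Y - (s - 5).
The right side is L{sin(8*t)} = 8/(s^2 + 64).
So (s^2 - s + 8)Y = 8/(s^2 + 64) + (s - 5).
Isolate Y and clear denominators.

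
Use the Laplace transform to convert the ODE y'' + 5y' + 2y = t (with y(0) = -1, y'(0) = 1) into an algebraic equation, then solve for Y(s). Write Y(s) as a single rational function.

Take the Laplace transform of both sides.
Using L{y''} = s^2 Y - s·y(0) - y'(0) and L{y'} = sY - y(0), with y(0) = -1, y'(0) = 1, the left side becomes (s^2 + 5*s + 2)Y - (-s - 4).
The right side is L{t} = s^(-2).
So (s^2 + 5*s + 2)Y = s^(-2) + (-s - 4).
Isolate Y and clear denominators.

Y(s) = (-s^3 - 4*s^2 + 1)/(s^4 + 5*s^3 + 2*s^2)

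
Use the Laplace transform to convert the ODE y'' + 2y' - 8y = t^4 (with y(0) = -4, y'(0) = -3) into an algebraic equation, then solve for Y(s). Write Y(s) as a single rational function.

Y(s) = (-4*s^6 - 11*s^5 + 24)/(s^7 + 2*s^6 - 8*s^5)

Transform both sides with L{·}.
With L{y''} = s^2 Y - s·y(0) - y'(0) and L{y'} = sY - y(0), with y(0) = -4, y'(0) = -3: the LHS transforms to (s^2 + 2*s - 8)Y - (-4*s - 11).
The right side is L{t^4} = 24/s^5.
So (s^2 + 2*s - 8)Y = 24/s^5 + (-4*s - 11).
Isolate Y and clear denominators.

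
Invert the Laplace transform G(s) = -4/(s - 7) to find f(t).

Since L{e^(7t)} = 1/(s - 7), the inverse is exp(7*t), scaled by -4.

f(t) = -4*exp(7*t)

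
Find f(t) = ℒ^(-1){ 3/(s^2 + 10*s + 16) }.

f(t) = exp(-5*t)*sinh(3*t)

Rewrite the denominator: s^2 + 10*s + 16 = (s + 5)^2 - 9.
The form in (s + 5) signals a first-shifting-theorem factor e^(-5t).
Since L{sinh(3t)} = 3/(s^2 - 9), the inverse is exp(-5*t)*sinh(3*t).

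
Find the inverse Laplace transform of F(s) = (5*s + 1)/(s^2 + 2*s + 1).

Factor the denominator: s^2 + 2*s + 1 = (s + 1)^2.
Partial fraction decomposition gives [5/(s + 1)] + [-4/(s + 1)^2].
Invert each term: 5/(s + 1) ↔ 5e^(-t); -4/(s + 1)^2 ↔ -4t·e^(-t).

-4*t*exp(-t) + 5*exp(-t)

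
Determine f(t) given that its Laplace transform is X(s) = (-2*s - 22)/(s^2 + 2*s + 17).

Complete the square in the denominator: s^2 + 2*s + 17 = (s + 1)^2 + 4^2.
Split the numerator to match: -2*s - 22 = -2·(s + 1) - 5·4.
Invert each term: -2·(s + 1)/((s + 1)^2 + 16) ↔ -2e^(-t)cos(4t); -5·4/((s + 1)^2 + 16) ↔ -5e^(-t)sin(4t).

f(t) = -5*exp(-t)*sin(4*t) - 2*exp(-t)*cos(4*t)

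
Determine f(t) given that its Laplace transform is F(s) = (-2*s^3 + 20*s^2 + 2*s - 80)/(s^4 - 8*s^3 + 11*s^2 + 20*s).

f(t) = 6*exp(5*t) - 6*exp(4*t) - 4 + 2*exp(-t)

Factor the denominator: s^4 - 8*s^3 + 11*s^2 + 20*s = s*(s - 5)*(s - 4)*(s + 1).
Partial fraction decomposition gives [2/(s + 1)] + [-4/s] + [6/(s - 5)] + [-6/(s - 4)].
Invert each term: 2/(s + 1) ↔ 2e^(-t); -4/(s - 0) ↔ -4e^(0t); 6/(s - 5) ↔ 6e^(5t); -6/(s - 4) ↔ -6e^(4t).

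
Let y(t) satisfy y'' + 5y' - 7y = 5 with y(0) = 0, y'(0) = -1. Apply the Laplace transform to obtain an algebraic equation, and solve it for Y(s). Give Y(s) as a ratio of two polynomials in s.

Laplace-transform each side.
With L{y''} = s^2 Y - s·y(0) - y'(0) and L{y'} = sY - y(0), with y(0) = 0, y'(0) = -1: the LHS transforms to (s^2 + 5*s - 7)Y - (-1).
The right side is L{5} = 5/s.
So (s^2 + 5*s - 7)Y = 5/s + (-1).
Divide through and combine into a single rational function.

Y(s) = (-s + 5)/(s^3 + 5*s^2 - 7*s)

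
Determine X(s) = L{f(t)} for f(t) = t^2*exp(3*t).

L{e^(3t)} = 1/(s - 3).
Then apply L{t^2·g(t)} = (-1)^2 d^2/ds^2[G(s)] with G(s) = 1/(s - 3):
differentiating 2 times and applying the sign gives 2/(s - 3)^3.

X(s) = 2/(s - 3)^3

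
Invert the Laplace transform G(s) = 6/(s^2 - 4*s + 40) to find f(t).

Rewrite the denominator: s^2 - 4*s + 40 = (s - 2)^2 + 36.
The form in (s - 2) signals a first-shifting-theorem factor e^(2t).
Since L{sin(6t)} = 6/(s^2 + 36), the inverse is exp(2*t)*sin(6*t).

f(t) = exp(2*t)*sin(6*t)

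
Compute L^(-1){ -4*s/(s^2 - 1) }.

-4*cosh(t)

Since L{cosh(t)} = s/(s^2 - 1), the inverse is cosh(t), scaled by -4.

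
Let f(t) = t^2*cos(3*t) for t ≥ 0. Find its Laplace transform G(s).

G(s) = 2*s*(s^2 - 27)/(s^2 + 9)^3

L{cos(3t)} = s/(s^2 + 9).
Then apply L{t^2·g(t)} = (-1)^2 d^2/ds^2[H(s)] with H(s) = s/(s^2 + 9):
differentiating 2 times and applying the sign gives 2*s*(s^2 - 27)/(s^2 + 9)^3.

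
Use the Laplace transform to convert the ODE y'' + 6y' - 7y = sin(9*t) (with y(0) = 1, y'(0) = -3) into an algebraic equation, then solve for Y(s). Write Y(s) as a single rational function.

Y(s) = (s^3 + 3*s^2 + 81*s + 252)/(s^4 + 6*s^3 + 74*s^2 + 486*s - 567)

Take the Laplace transform of both sides.
The derivative rules (L{y''} = s^2 Y - s·y(0) - y'(0) and L{y'} = sY - y(0), with y(0) = 1, y'(0) = -3) turn the left side into (s^2 + 6*s - 7)Y - (s + 3).
The right side is L{sin(9*t)} = 9/(s^2 + 81).
So (s^2 + 6*s - 7)Y = 9/(s^2 + 81) + (s + 3).
Isolate Y and clear denominators.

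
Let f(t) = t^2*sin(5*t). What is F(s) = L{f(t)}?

F(s) = 10*(3*s^2 - 25)/(s^2 + 25)^3

L{sin(5t)} = 5/(s^2 + 25).
Then apply L{t^2·g(t)} = (-1)^2 d^2/ds^2[G(s)] with G(s) = 5/(s^2 + 25):
differentiating 2 times and applying the sign gives 10*(3*s^2 - 25)/(s^2 + 25)^3.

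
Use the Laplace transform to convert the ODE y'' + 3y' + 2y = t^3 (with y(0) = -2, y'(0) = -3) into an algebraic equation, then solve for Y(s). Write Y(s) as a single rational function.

Y(s) = (-2*s^5 - 9*s^4 + 6)/(s^6 + 3*s^5 + 2*s^4)

Take the Laplace transform of both sides.
Using L{y''} = s^2 Y - s·y(0) - y'(0) and L{y'} = sY - y(0), with y(0) = -2, y'(0) = -3, the left side becomes (s^2 + 3*s + 2)Y - (-2*s - 9).
The right side is L{t^3} = 6/s^4.
So (s^2 + 3*s + 2)Y = 6/s^4 + (-2*s - 9).
Isolate Y and clear denominators.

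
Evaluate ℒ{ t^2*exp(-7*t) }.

L{e^(-7t)} = 1/(s + 7).
Then apply L{t^2·g(t)} = (-1)^2 d^2/ds^2[G(s)] with G(s) = 1/(s + 7):
differentiating 2 times and applying the sign gives 2/(s + 7)^3.

2/(s + 7)^3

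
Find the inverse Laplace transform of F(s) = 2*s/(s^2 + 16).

Since L{cos(4t)} = s/(s^2 + 16), the inverse is cos(4*t), scaled by 2.

2*cos(4*t)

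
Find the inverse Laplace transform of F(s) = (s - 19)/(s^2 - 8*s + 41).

-3*exp(4*t)*sin(5*t) + exp(4*t)*cos(5*t)

Complete the square in the denominator: s^2 - 8*s + 41 = (s - 4)^2 + 5^2.
Split the numerator to match: s - 19 = 1·(s - 4) - 3·5.
Invert each term: 1·(s - 4)/((s - 4)^2 + 25) ↔ e^(4t)cos(5t); -3·5/((s - 4)^2 + 25) ↔ -3e^(4t)sin(5t).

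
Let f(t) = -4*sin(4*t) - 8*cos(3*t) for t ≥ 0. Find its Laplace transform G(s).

G(s) = -8*s/(s^2 + 9) - 16/(s^2 + 16)

The transform is linear, so treat each term independently.
(-4)·[L{sin(4t)} = 4/(s^2 + 16)]; (-8)·[L{cos(3t)} = s/(s^2 + 9)].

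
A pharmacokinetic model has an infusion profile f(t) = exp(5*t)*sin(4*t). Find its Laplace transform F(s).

L{sin(4t)} = 4/(s^2 + 16).
By the first shifting theorem, multiplying by e^(5t) replaces s with s - 5.

F(s) = 4/((s - 5)^2 + 16)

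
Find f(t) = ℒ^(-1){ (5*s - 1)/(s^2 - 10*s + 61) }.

Complete the square in the denominator: s^2 - 10*s + 61 = (s - 5)^2 + 6^2.
Split the numerator to match: 5*s - 1 = 5·(s - 5) + 4·6.
Invert each term: 5·(s - 5)/((s - 5)^2 + 36) ↔ 5e^(5t)cos(6t); 4·6/((s - 5)^2 + 36) ↔ 4e^(5t)sin(6t).

f(t) = 4*exp(5*t)*sin(6*t) + 5*exp(5*t)*cos(6*t)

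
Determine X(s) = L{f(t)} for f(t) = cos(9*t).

X(s) = s/(s^2 + 81)

L{cos(9t)} = s/(s^2 + 81).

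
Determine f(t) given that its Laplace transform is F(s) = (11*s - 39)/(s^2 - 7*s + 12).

f(t) = 5*exp(4*t) + 6*exp(3*t)

Factor the denominator: s^2 - 7*s + 12 = (s - 4)*(s - 3).
Partial fraction decomposition gives [5/(s - 4)] + [6/(s - 3)].
Invert each term: 5/(s - 4) ↔ 5e^(4t); 6/(s - 3) ↔ 6e^(3t).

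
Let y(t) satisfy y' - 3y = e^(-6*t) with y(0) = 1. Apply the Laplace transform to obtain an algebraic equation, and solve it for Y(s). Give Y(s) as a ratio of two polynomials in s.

Y(s) = (s + 7)/(s^2 + 3*s - 18)

Apply the Laplace transform to the equation.
The derivative rules (L{y'} = sY - y(0) = sY - 1) turn the left side into (s - 3)Y - (1).
The right side is L{e^(-6*t)} = 1/(s + 6).
So (s - 3)Y = 1/(s + 6) + (1).
Isolate Y and clear denominators.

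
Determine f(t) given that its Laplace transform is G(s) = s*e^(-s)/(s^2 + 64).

f(t) = Heaviside(t - 1)*(cos(8*t - 8))

The factor e^(-s) signals a time shift by c = 1 (second shifting theorem).
L{cos(8t)} = s/(s^2 + 64), so L^-1{s/(s^2 + 64)} = cos(8*t).
Hence the inverse is u(t - 1) times that function evaluated at t - 1.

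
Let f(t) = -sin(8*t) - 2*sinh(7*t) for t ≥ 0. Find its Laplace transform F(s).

F(s) = -8/(s^2 + 64) - 14/(s^2 - 49)

By linearity of the Laplace transform, transform each term separately.
(-1)·[L{sin(8t)} = 8/(s^2 + 64)]; (-2)·[L{sinh(7t)} = 7/(s^2 - 49)].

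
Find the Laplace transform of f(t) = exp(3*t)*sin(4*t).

L{sin(4t)} = 4/(s^2 + 16).
By the first shifting theorem, multiplying by e^(3t) replaces s with s - 3.

4/((s - 3)^2 + 16)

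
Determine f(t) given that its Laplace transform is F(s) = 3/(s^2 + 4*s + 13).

Rewrite the denominator: s^2 + 4*s + 13 = (s + 2)^2 + 9.
The form in (s + 2) signals a first-shifting-theorem factor e^(-2t).
Since L{sin(3t)} = 3/(s^2 + 9), the inverse is exp(-2*t)*sin(3*t).

f(t) = exp(-2*t)*sin(3*t)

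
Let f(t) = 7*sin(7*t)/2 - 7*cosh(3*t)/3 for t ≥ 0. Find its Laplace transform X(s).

X(s) = -7*s/(3*(s^2 - 9)) + 49/(2*(s^2 + 49))

Apply the Laplace transform termwise.
(7/2)·[L{sin(7t)} = 7/(s^2 + 49)]; (-7/3)·[L{cosh(3t)} = s/(s^2 - 9)].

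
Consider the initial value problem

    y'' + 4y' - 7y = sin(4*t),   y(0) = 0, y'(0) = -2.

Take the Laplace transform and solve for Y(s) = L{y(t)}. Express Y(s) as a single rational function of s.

Y(s) = (-2*s^2 - 28)/(s^4 + 4*s^3 + 9*s^2 + 64*s - 112)

Laplace-transform each side.
With L{y''} = s^2 Y - s·y(0) - y'(0) and L{y'} = sY - y(0), with y(0) = 0, y'(0) = -2: the LHS transforms to (s^2 + 4*s - 7)Y - (-2).
The right side is L{sin(4*t)} = 4/(s^2 + 16).
So (s^2 + 4*s - 7)Y = 4/(s^2 + 16) + (-2).
Solve for Y(s) and write it as one ratio of polynomials.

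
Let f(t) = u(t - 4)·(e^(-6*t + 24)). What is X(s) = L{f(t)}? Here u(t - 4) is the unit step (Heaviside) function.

By the second shifting theorem, L{u(t - c)·g(t - c)} = e^(-cs)·G(s) with c = 4 and G(s) = L{g(t)}.
L{e^(-6t)} = 1/(s + 6).

X(s) = exp(-4*s)/(s + 6)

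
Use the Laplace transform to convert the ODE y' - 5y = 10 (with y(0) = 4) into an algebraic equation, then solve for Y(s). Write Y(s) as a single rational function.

Y(s) = (4*s + 10)/(s^2 - 5*s)

Laplace-transform each side.
With L{y'} = sY - y(0) = sY - 4: the LHS transforms to (s - 5)Y - (4).
The right side is L{10} = 10/s.
So (s - 5)Y = 10/s + (4).
Isolate Y and clear denominators.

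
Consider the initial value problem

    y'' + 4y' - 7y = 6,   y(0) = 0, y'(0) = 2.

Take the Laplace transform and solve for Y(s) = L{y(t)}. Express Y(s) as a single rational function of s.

Y(s) = (2*s + 6)/(s^3 + 4*s^2 - 7*s)

Take the Laplace transform of both sides.
Using L{y''} = s^2 Y - s·y(0) - y'(0) and L{y'} = sY - y(0), with y(0) = 0, y'(0) = 2, the left side becomes (s^2 + 4*s - 7)Y - (2).
The right side is L{6} = 6/s.
So (s^2 + 4*s - 7)Y = 6/s + (2).
Isolate Y and clear denominators.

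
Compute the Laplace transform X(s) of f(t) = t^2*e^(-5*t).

L{e^(-5t)} = 1/(s + 5).
Then apply L{t^2·g(t)} = (-1)^2 d^2/ds^2[G(s)] with G(s) = 1/(s + 5):
differentiating 2 times and applying the sign gives 2/(s + 5)^3.

X(s) = 2/(s + 5)^3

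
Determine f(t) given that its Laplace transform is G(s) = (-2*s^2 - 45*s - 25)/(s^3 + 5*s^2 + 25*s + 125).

Factor the denominator: s^3 + 5*s^2 + 25*s + 125 = (s + 5)*(s^2 + 25).
Partial fraction decomposition gives [3/(s + 5)] + [-5*s/(s^2 + 25)] + [-20/(s^2 + 25)].
Invert each term: 3/(s + 5) ↔ 3e^(-5t); -5·s/(s^2 + 25) ↔ -5cos(5t); -4·5/(s^2 + 25) ↔ -4sin(5t).

f(t) = -4*sin(5*t) - 5*cos(5*t) + 3*exp(-5*t)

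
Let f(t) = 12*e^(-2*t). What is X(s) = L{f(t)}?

L{12} = 12/s.
By the first shifting theorem, multiplying by e^(-2t) replaces s with s + 2.

X(s) = 12/(s + 2)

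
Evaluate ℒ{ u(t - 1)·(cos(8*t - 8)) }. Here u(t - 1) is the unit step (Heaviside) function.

s*exp(-s)/(s^2 + 64)

By the second shifting theorem, L{u(t - c)·g(t - c)} = e^(-cs)·H(s) with c = 1 and H(s) = L{g(t)}.
L{cos(8t)} = s/(s^2 + 64).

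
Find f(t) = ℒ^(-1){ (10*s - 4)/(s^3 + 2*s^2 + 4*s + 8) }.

f(t) = 2*sin(2*t) + 3*cos(2*t) - 3*exp(-2*t)

Factor the denominator: s^3 + 2*s^2 + 4*s + 8 = (s + 2)*(s^2 + 4).
Partial fraction decomposition gives [-3/(s + 2)] + [3*s/(s^2 + 4)] + [4/(s^2 + 4)].
Invert each term: -3/(s + 2) ↔ -3e^(-2t); 3·s/(s^2 + 4) ↔ 3cos(2t); 2·2/(s^2 + 4) ↔ 2sin(2t).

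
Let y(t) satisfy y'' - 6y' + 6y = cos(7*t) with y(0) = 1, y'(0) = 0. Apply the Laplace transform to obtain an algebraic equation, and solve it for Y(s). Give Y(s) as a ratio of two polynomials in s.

Laplace-transform each side.
With L{y''} = s^2 Y - s·y(0) - y'(0) and L{y'} = sY - y(0), with y(0) = 1, y'(0) = 0: the LHS transforms to (s^2 - 6*s + 6)Y - (s - 6).
The right side is L{cos(7*t)} = s/(s^2 + 49).
So (s^2 - 6*s + 6)Y = s/(s^2 + 49) + (s - 6).
Divide through and combine into a single rational function.

Y(s) = (s^3 - 6*s^2 + 50*s - 294)/(s^4 - 6*s^3 + 55*s^2 - 294*s + 294)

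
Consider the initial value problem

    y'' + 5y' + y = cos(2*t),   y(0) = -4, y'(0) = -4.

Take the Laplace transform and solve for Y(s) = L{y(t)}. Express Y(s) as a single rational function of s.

Take the Laplace transform of both sides.
Using L{y''} = s^2 Y - s·y(0) - y'(0) and L{y'} = sY - y(0), with y(0) = -4, y'(0) = -4, the left side becomes (s^2 + 5*s + 1)Y - (-4*s - 24).
The right side is L{cos(2*t)} = s/(s^2 + 4).
So (s^2 + 5*s + 1)Y = s/(s^2 + 4) + (-4*s - 24).
Divide through and combine into a single rational function.

Y(s) = (-4*s^3 - 24*s^2 - 15*s - 96)/(s^4 + 5*s^3 + 5*s^2 + 20*s + 4)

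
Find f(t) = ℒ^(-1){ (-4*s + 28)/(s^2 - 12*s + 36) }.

Factor the denominator: s^2 - 12*s + 36 = (s - 6)^2.
Partial fraction decomposition gives [-4/(s - 6)] + [4/(s - 6)^2].
Invert each term: -4/(s - 6) ↔ -4e^(6t); 4/(s - 6)^2 ↔ 4t·e^(6t).

f(t) = 4*t*exp(6*t) - 4*exp(6*t)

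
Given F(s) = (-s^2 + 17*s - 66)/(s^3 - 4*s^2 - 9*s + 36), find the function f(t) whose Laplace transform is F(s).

f(t) = -2*exp(4*t) + 4*exp(3*t) - 3*exp(-3*t)

Factor the denominator: s^3 - 4*s^2 - 9*s + 36 = (s - 4)*(s - 3)*(s + 3).
Partial fraction decomposition gives [-3/(s + 3)] + [4/(s - 3)] + [-2/(s - 4)].
Invert each term: -3/(s + 3) ↔ -3e^(-3t); 4/(s - 3) ↔ 4e^(3t); -2/(s - 4) ↔ -2e^(4t).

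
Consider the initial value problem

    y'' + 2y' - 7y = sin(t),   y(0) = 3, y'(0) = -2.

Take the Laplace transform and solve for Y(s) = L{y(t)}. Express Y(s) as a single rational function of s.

Laplace-transform each side.
Using L{y''} = s^2 Y - s·y(0) - y'(0) and L{y'} = sY - y(0), with y(0) = 3, y'(0) = -2, the left side becomes (s^2 + 2*s - 7)Y - (3*s + 4).
The right side is L{sin(t)} = 1/(s^2 + 1).
So (s^2 + 2*s - 7)Y = 1/(s^2 + 1) + (3*s + 4).
Solve for Y(s) and write it as one ratio of polynomials.

Y(s) = (3*s^3 + 4*s^2 + 3*s + 5)/(s^4 + 2*s^3 - 6*s^2 + 2*s - 7)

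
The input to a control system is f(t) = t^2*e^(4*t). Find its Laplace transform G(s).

L{e^(4t)} = 1/(s - 4).
Then apply L{t^2·g(t)} = (-1)^2 d^2/ds^2[H(s)] with H(s) = 1/(s - 4):
differentiating 2 times and applying the sign gives 2/(s - 4)^3.

G(s) = 2/(s - 4)^3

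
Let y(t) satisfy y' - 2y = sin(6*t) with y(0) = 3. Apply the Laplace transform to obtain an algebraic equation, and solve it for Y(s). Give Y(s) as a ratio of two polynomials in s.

Y(s) = (3*s^2 + 114)/(s^3 - 2*s^2 + 36*s - 72)

Laplace-transform each side.
With L{y'} = sY - y(0) = sY - 3: the LHS transforms to (s - 2)Y - (3).
The right side is L{sin(6*t)} = 6/(s^2 + 36).
So (s - 2)Y = 6/(s^2 + 36) + (3).
Isolate Y and clear denominators.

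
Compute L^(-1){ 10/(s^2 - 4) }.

Since L{sinh(2t)} = 2/(s^2 - 4), the inverse is sinh(2*t), scaled by 5.

5*sinh(2*t)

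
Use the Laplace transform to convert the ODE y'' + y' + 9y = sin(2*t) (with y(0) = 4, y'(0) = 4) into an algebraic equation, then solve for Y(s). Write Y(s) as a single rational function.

Y(s) = (4*s^3 + 8*s^2 + 16*s + 34)/(s^4 + s^3 + 13*s^2 + 4*s + 36)

Take the Laplace transform of both sides.
With L{y''} = s^2 Y - s·y(0) - y'(0) and L{y'} = sY - y(0), with y(0) = 4, y'(0) = 4: the LHS transforms to (s^2 + s + 9)Y - (4*s + 8).
The right side is L{sin(2*t)} = 2/(s^2 + 4).
So (s^2 + s + 9)Y = 2/(s^2 + 4) + (4*s + 8).
Solve for Y(s) and write it as one ratio of polynomials.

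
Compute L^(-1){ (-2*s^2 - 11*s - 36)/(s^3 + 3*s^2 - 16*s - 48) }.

-2*exp(4*t) + 3*exp(-3*t) - 3*exp(-4*t)

Factor the denominator: s^3 + 3*s^2 - 16*s - 48 = (s - 4)*(s + 3)*(s + 4).
Partial fraction decomposition gives [-3/(s + 4)] + [3/(s + 3)] + [-2/(s - 4)].
Invert each term: -3/(s + 4) ↔ -3e^(-4t); 3/(s + 3) ↔ 3e^(-3t); -2/(s - 4) ↔ -2e^(4t).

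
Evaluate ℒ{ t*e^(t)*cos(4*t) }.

L{cos(4t)} = s/(s^2 + 16).
Multiplying by e^(t) shifts s → s - 1, so L{e^(t)*cos(4*t)} = (s - 1)/((s - 1)^2 + 16).
Then apply L{t·g(t)} = -d/ds[G(s)] with G(s) = (s - 1)/((s - 1)^2 + 16):
differentiating 1 time and applying the sign gives (s - 5)*(s + 3)/(s^2 - 2*s + 17)^2.

(s - 5)*(s + 3)/(s^2 - 2*s + 17)^2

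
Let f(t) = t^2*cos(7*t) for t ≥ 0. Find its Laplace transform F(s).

L{cos(7t)} = s/(s^2 + 49).
Then apply L{t^2·g(t)} = (-1)^2 d^2/ds^2[G(s)] with G(s) = s/(s^2 + 49):
differentiating 2 times and applying the sign gives 2*s*(s^2 - 147)/(s^2 + 49)^3.

F(s) = 2*s*(s^2 - 147)/(s^2 + 49)^3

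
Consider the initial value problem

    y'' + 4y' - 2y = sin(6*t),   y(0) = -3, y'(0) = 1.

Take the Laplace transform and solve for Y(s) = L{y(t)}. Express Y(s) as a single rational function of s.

Take the Laplace transform of both sides.
The derivative rules (L{y''} = s^2 Y - s·y(0) - y'(0) and L{y'} = sY - y(0), with y(0) = -3, y'(0) = 1) turn the left side into (s^2 + 4*s - 2)Y - (-3*s - 11).
The right side is L{sin(6*t)} = 6/(s^2 + 36).
So (s^2 + 4*s - 2)Y = 6/(s^2 + 36) + (-3*s - 11).
Divide through and combine into a single rational function.

Y(s) = (-3*s^3 - 11*s^2 - 108*s - 390)/(s^4 + 4*s^3 + 34*s^2 + 144*s - 72)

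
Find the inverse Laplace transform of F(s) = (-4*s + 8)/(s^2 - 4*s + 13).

Rewrite the denominator: s^2 - 4*s + 13 = (s - 2)^2 + 9.
The form in (s - 2) signals a first-shifting-theorem factor e^(2t).
Since L{cos(3t)} = s/(s^2 + 9), the inverse is exp(2*t)*cos(3*t), scaled by -4.

-4*exp(2*t)*cos(3*t)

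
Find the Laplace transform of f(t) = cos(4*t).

s/(s^2 + 16)

L{cos(4t)} = s/(s^2 + 16).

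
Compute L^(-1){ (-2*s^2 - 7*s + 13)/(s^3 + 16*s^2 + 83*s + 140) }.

Factor the denominator: s^3 + 16*s^2 + 83*s + 140 = (s + 4)*(s + 5)*(s + 7).
Partial fraction decomposition gives [-6/(s + 7)] + [3/(s + 4)] + [1/(s + 5)].
Invert each term: -6/(s + 7) ↔ -6e^(-7t); 3/(s + 4) ↔ 3e^(-4t); 1/(s + 5) ↔ e^(-5t).

3*exp(-4*t) + exp(-5*t) - 6*exp(-7*t)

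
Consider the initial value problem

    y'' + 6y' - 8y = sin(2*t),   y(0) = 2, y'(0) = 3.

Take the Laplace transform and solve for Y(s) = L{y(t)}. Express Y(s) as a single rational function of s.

Y(s) = (2*s^3 + 15*s^2 + 8*s + 62)/(s^4 + 6*s^3 - 4*s^2 + 24*s - 32)

Apply the Laplace transform to the equation.
With L{y''} = s^2 Y - s·y(0) - y'(0) and L{y'} = sY - y(0), with y(0) = 2, y'(0) = 3: the LHS transforms to (s^2 + 6*s - 8)Y - (2*s + 15).
The right side is L{sin(2*t)} = 2/(s^2 + 4).
So (s^2 + 6*s - 8)Y = 2/(s^2 + 4) + (2*s + 15).
Divide through and combine into a single rational function.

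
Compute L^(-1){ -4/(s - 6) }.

-4*exp(6*t)

Since L{e^(6t)} = 1/(s - 6), the inverse is e^(6*t), scaled by -4.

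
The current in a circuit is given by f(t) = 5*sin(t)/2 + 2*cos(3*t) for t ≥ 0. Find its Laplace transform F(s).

Apply the Laplace transform termwise.
(2)·[L{cos(3t)} = s/(s^2 + 9)]; (5/2)·[L{sin(t)} = 1/(s^2 + 1)].

F(s) = 2*s/(s^2 + 9) + 5/(2*(s^2 + 1))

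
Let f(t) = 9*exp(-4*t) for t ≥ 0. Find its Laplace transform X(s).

L{9} = 9/s.
By the first shifting theorem, multiplying by e^(-4t) replaces s with s + 4.

X(s) = 9/(s + 4)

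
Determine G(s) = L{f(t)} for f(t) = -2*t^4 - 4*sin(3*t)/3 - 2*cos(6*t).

Apply the Laplace transform termwise.
(-2)·[L{cos(6t)} = s/(s^2 + 36)]; (-4/3)·[L{sin(3t)} = 3/(s^2 + 9)]; (-2)·[L{t^4} = 4!/s^5 = 24/s^5].

G(s) = -2*s/(s^2 + 36) - 4/(s^2 + 9) - 48/s^5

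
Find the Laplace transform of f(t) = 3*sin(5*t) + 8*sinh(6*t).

15/(s^2 + 25) + 48/(s^2 - 36)

By linearity of the Laplace transform, transform each term separately.
(3)·[L{sin(5t)} = 5/(s^2 + 25)]; (8)·[L{sinh(6t)} = 6/(s^2 - 36)].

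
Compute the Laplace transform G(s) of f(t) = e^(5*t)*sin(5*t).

L{sin(5t)} = 5/(s^2 + 25).
By the first shifting theorem, multiplying by e^(5t) replaces s with s - 5.

G(s) = 5/((s - 5)^2 + 25)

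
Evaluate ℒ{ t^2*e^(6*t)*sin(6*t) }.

L{sin(6t)} = 6/(s^2 + 36).
Multiplying by e^(6t) shifts s → s - 6, so L{e^(6*t)*sin(6*t)} = 6/((s - 6)^2 + 36).
Then apply L{t^2·g(t)} = (-1)^2 d^2/ds^2[G(s)] with G(s) = 6/((s - 6)^2 + 36):
differentiating 2 times and applying the sign gives 36*(s^2 - 12*s + 24)/(s^2 - 12*s + 72)^3.

36*(s^2 - 12*s + 24)/(s^2 - 12*s + 72)^3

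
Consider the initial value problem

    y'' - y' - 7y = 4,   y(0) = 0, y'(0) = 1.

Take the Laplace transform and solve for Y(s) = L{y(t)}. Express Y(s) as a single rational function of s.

Y(s) = (s + 4)/(s^3 - s^2 - 7*s)

Laplace-transform each side.
Using L{y''} = s^2 Y - s·y(0) - y'(0) and L{y'} = sY - y(0), with y(0) = 0, y'(0) = 1, the left side becomes (s^2 - s - 7)Y - (1).
The right side is L{4} = 4/s.
So (s^2 - s - 7)Y = 4/s + (1).
Solve for Y(s) and write it as one ratio of polynomials.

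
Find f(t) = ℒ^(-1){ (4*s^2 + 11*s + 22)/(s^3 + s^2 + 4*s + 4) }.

f(t) = 5*sin(2*t) + cos(2*t) + 3*exp(-t)

Factor the denominator: s^3 + s^2 + 4*s + 4 = (s + 1)*(s^2 + 4).
Partial fraction decomposition gives [3/(s + 1)] + [s/(s^2 + 4)] + [10/(s^2 + 4)].
Invert each term: 3/(s + 1) ↔ 3e^(-t); 1·s/(s^2 + 4) ↔ cos(2t); 5·2/(s^2 + 4) ↔ 5sin(2t).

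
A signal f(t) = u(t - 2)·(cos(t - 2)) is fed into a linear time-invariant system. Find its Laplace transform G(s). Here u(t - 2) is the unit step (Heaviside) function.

G(s) = s*exp(-2*s)/(s^2 + 1)

By the second shifting theorem, L{u(t - c)·g(t - c)} = e^(-cs)·H(s) with c = 2 and H(s) = L{g(t)}.
L{cos(t)} = s/(s^2 + 1).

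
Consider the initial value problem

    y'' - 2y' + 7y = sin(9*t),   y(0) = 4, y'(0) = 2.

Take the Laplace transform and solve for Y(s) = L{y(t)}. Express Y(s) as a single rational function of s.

Y(s) = (4*s^3 - 6*s^2 + 324*s - 477)/(s^4 - 2*s^3 + 88*s^2 - 162*s + 567)

Laplace-transform each side.
With L{y''} = s^2 Y - s·y(0) - y'(0) and L{y'} = sY - y(0), with y(0) = 4, y'(0) = 2: the LHS transforms to (s^2 - 2*s + 7)Y - (4*s - 6).
The right side is L{sin(9*t)} = 9/(s^2 + 81).
So (s^2 - 2*s + 7)Y = 9/(s^2 + 81) + (4*s - 6).
Solve for Y(s) and write it as one ratio of polynomials.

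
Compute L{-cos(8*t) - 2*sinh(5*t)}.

Apply the Laplace transform termwise.
(-2)·[L{sinh(5t)} = 5/(s^2 - 25)]; (-1)·[L{cos(8t)} = s/(s^2 + 64)].

-s/(s^2 + 64) - 10/(s^2 - 25)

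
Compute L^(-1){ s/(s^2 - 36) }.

Since L{cosh(6t)} = s/(s^2 - 36), the inverse is cosh(6*t).

cosh(6*t)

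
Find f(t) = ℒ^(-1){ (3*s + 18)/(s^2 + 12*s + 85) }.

f(t) = 3*exp(-6*t)*cos(7*t)

Rewrite the denominator: s^2 + 12*s + 85 = (s + 6)^2 + 49.
The form in (s + 6) signals a first-shifting-theorem factor e^(-6t).
Since L{cos(7t)} = s/(s^2 + 49), the inverse is exp(-6*t)*cos(7*t), scaled by 3.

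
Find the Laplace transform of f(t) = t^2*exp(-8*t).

L{e^(-8t)} = 1/(s + 8).
Then apply L{t^2·g(t)} = (-1)^2 d^2/ds^2[G(s)] with G(s) = 1/(s + 8):
differentiating 2 times and applying the sign gives 2/(s + 8)^3.

2/(s + 8)^3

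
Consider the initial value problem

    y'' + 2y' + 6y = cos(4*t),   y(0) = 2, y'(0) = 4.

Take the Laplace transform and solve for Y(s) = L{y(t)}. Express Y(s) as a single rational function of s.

Apply the Laplace transform to the equation.
Using L{y''} = s^2 Y - s·y(0) - y'(0) and L{y'} = sY - y(0), with y(0) = 2, y'(0) = 4, the left side becomes (s^2 + 2*s + 6)Y - (2*s + 8).
The right side is L{cos(4*t)} = s/(s^2 + 16).
So (s^2 + 2*s + 6)Y = s/(s^2 + 16) + (2*s + 8).
Divide through and combine into a single rational function.

Y(s) = (2*s^3 + 8*s^2 + 33*s + 128)/(s^4 + 2*s^3 + 22*s^2 + 32*s + 96)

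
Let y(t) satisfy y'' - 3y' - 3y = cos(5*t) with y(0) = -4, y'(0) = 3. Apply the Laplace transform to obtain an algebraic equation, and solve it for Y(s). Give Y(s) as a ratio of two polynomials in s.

Y(s) = (-4*s^3 + 15*s^2 - 99*s + 375)/(s^4 - 3*s^3 + 22*s^2 - 75*s - 75)

Laplace-transform each side.
The derivative rules (L{y''} = s^2 Y - s·y(0) - y'(0) and L{y'} = sY - y(0), with y(0) = -4, y'(0) = 3) turn the left side into (s^2 - 3*s - 3)Y - (-4*s + 15).
The right side is L{cos(5*t)} = s/(s^2 + 25).
So (s^2 - 3*s - 3)Y = s/(s^2 + 25) + (-4*s + 15).
Isolate Y and clear denominators.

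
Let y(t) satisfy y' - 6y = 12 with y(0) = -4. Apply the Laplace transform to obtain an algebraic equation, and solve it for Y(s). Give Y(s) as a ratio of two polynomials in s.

Y(s) = (-4*s + 12)/(s^2 - 6*s)

Take the Laplace transform of both sides.
Using L{y'} = sY - y(0) = sY - (-4), the left side becomes (s - 6)Y - (-4).
The right side is L{12} = 12/s.
So (s - 6)Y = 12/s + (-4).
Solve for Y(s) and write it as one ratio of polynomials.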